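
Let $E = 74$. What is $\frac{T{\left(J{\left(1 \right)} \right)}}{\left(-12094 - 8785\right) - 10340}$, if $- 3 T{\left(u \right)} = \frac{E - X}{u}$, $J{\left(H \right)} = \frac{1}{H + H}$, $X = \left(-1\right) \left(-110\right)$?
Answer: $- \frac{24}{31219} \approx -0.00076876$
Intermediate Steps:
$X = 110$
$J{\left(H \right)} = \frac{1}{2 H}$
$T{\left(u \right)} = \frac{12}{u}$ ($T{\left(u \right)} = - \frac{\left(74 - 110\right) \frac{1}{u}}{3} = - \frac{\left(-36\right) \frac{1}{u}}{3} = \frac{12}{u}$)
$\frac{T{\left(J{\left(1 \right)} \right)}}{\left(-12094 - 8785\right) - 10340} = \frac{12 \frac{1}{\frac{1}{2} \cdot 1^{-1}}}{\left(-12094 - 8785\right) - 10340} = \frac{12 \frac{1}{\frac{1}{2} \cdot 1}}{-20879 - 10340} = \frac{12 \frac{1}{\frac{1}{2}}}{-31219} = 12 \cdot 2 \left(- \frac{1}{31219}\right) = 24 \left(- \frac{1}{31219}\right) = - \frac{24}{31219}$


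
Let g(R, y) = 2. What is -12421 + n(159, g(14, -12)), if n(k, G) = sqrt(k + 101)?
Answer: -12421 + 2*sqrt(65) ≈ -12405.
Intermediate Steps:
n(k, G) = sqrt(101 + k)
-12421 + n(159, g(14, -12)) = -12421 + sqrt(101 + 159) = -12421 + sqrt(260) = -12421 + 2*sqrt(65)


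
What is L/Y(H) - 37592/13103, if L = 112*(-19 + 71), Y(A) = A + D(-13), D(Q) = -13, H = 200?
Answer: 69282168/2450261 ≈ 28.275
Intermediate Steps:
Y(A) = -13 + A (Y(A) = A - 13 = -13 + A)
L = 5824 (L = 112*52 = 5824)
L/Y(H) - 37592/13103 = 5824/(-13 + 200) - 37592/13103 = 5824/187 - 37592*1/13103 = 5824*(1/187) - 37592/13103 = 5824/187 - 37592/13103 = 69282168/2450261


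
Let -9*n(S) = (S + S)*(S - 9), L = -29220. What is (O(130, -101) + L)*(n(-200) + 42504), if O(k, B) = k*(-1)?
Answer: -8773771600/9 ≈ -9.7486e+8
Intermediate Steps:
n(S) = -2*S*(-9 + S)/9 (n(S) = -(S + S)*(S - 9)/9 = -2*S*(-9 + S)/9)
O(k, B) = -k
(O(130, -101) + L)*(n(-200) + 42504) = (-1*130 - 29220)*((2/9)*(-200)*(9 - 1*(-200)) + 42504) = (-130 - 29220)*((2/9)*(-200)*(9 + 200) + 42504) = -29350*((2/9)*(-200)*209 + 42504) = -29350*(-83600/9 + 42504) = -29350*298936/9 = -8773771600/9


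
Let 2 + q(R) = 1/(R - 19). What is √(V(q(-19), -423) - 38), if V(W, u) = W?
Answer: 39*I*√38/38 ≈ 6.3266*I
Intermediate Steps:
q(R) = -2 + 1/(-19 + R) (q(R) = -2 + 1/(R - 19) = -2 + 1/(-19 + R))
√(V(q(-19), -423) - 38) = √((39 - 2*(-19))/(-19 - 19) - 38) = √((39 + 38)/(-38) - 38) = √(-1/38*77 - 38) = √(-77/38 - 38) = √(-1521/38) = 39*I*√38/38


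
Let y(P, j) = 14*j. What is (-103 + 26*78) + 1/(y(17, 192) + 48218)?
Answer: 97994051/50906 ≈ 1925.0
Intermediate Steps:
(-103 + 26*78) + 1/(y(17, 192) + 48218) = (-103 + 26*78) + 1/(14*192 + 48218) = (-103 + 2028) + 1/(2688 + 48218) = 1925 + 1/50906 = 97994051/50906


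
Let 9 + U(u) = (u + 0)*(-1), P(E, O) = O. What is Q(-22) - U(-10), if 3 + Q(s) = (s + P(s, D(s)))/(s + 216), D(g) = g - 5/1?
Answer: -825/194 ≈ -4.2526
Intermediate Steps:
D(g) = -5 + g (D(g) = g - 5 = -5 + g)
Q(s) = -3 + (-5 + 2*s)/(216 + s) (Q(s) = -3 + (s + (-5 + s))/(s + 216) = -3 + (-5 + 2*s)/(216 + s))
U(u) = -9 - u (U(u) = -9 + (u + 0)*(-1) = -9 + u*(-1) = -9 - u)
Q(-22) - U(-10) = (-653 - 1*(-22))/(216 - 22) - (-9 - 1*(-10)) = (-653 + 22)/194 - (-9 + 10) = (1/194)*(-631) - 1*1 = -631/194 - 1 = -825/194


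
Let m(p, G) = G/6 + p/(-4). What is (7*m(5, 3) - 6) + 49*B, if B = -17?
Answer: -3377/4 ≈ -844.25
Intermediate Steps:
m(p, G) = -p/4 + G/6 (m(p, G) = G*(⅙) + p*(-¼) = G/6 - p/4 = -p/4 + G/6)
(7*m(5, 3) - 6) + 49*B = (7*(-¼*5 + (⅙)*3) - 6) + 49*(-17) = (7*(-5/4 + ½) - 6) - 833 = (7*(-¾) - 6) - 833 = (-21/4 - 6) - 833 = -45/4 - 833 = -3377/4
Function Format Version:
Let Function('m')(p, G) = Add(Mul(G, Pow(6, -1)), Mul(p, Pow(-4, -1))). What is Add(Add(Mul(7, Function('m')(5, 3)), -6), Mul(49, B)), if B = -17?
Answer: Rational(-3377, 4) ≈ -844.25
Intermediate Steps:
Function('m')(p, G) = Add(Mul(Rational(-1, 4), p), Mul(Rational(1, 6), G)) (Function('m')(p, G) = Add(Mul(G, Rational(1, 6)), Mul(p, Rational(-1, 4))) = Add(Mul(Rational(1, 6), G), Mul(Rational(-1, 4), p)) = Add(Mul(Rational(-1, 4), p), Mul(Rational(1, 6), G)))
Add(Add(Mul(7, Function('m')(5, 3)), -6), Mul(49, B)) = Add(Add(Mul(7, Add(Mul(Rational(-1, 4), 5), Mul(Rational(1, 6), 3))), -6), Mul(49, -17)) = Add(Add(Mul(7, Add(Rational(-5, 4), Rational(1, 2))), -6), -833) = Add(Add(Mul(7, Rational(-3, 4)), -6), -833) = Add(Add(Rational(-21, 4), -6), -833) = Add(Rational(-45, 4), -833) = Rational(-3377, 4)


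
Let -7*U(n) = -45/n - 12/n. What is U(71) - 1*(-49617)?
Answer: 24659706/497 ≈ 49617.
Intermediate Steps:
U(n) = 57/(7*n) (U(n) = -(-45/n - 12/n)/7 = -(-57)/(7*n) = 57/(7*n))
U(71) - 1*(-49617) = (57/7)/71 - 1*(-49617) = (57/7)*(1/71) + 49617 = 57/497 + 49617 = 24659706/497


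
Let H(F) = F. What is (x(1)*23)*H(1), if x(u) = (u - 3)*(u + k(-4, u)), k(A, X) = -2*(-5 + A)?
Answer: -874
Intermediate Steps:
k(A, X) = 10 - 2*A
x(u) = (-3 + u)*(18 + u) (x(u) = (u - 3)*(u + (10 - 2*(-4))) = (-3 + u)*(u + (10 + 8)) = (-3 + u)*(u + 18) = (-3 + u)*(18 + u))
(x(1)*23)*H(1) = ((-54 + 1**2 + 15*1)*23)*1 = ((-54 + 1 + 15)*23)*1 = -38*23*1 = -874*1 = -874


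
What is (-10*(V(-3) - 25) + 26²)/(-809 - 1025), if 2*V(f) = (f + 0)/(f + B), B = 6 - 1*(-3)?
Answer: -1857/3668 ≈ -0.50627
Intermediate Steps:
B = 9 (B = 6 + 3 = 9)
V(f) = f/(2*(9 + f)) (V(f) = ((f + 0)/(f + 9))/2 = (f/(9 + f))/2 = f/(2*(9 + f)))
(-10*(V(-3) - 25) + 26²)/(-809 - 1025) = (-10*((½)*(-3)/(9 - 3) - 25) + 26²)/(-809 - 1025) = (-10*((½)*(-3)/6 - 25) + 676)/(-1834) = (-10*((½)*(-3)*(⅙) - 25) + 676)*(-1/1834) = (-10*(-¼ - 25) + 676)*(-1/1834) = (-10*(-101/4) + 676)*(-1/1834) = (505/2 + 676)*(-1/1834) = (1857/2)*(-1/1834) = -1857/3668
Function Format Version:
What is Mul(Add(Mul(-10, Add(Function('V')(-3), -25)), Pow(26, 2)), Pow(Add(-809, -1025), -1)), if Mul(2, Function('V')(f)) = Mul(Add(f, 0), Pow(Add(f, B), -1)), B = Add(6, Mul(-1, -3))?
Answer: Rational(-1857, 3668) ≈ -0.50627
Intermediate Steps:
B = 9 (B = Add(6, 3) = 9)
Function('V')(f) = Mul(Rational(1, 2), f, Pow(Add(9, f), -1)) (Function('V')(f) = Mul(Rational(1, 2), Mul(Add(f, 0), Pow(Add(f, 9), -1))) = Mul(Rational(1, 2), Mul(f, Pow(Add(9, f), -1))) = Mul(Rational(1, 2), f, Pow(Add(9, f), -1)))
Mul(Add(Mul(-10, Add(Function('V')(-3), -25)), Pow(26, 2)), Pow(Add(-809, -1025), -1)) = Mul(Add(Mul(-10, Add(Mul(Rational(1, 2), -3, Pow(Add(9, -3), -1)), -25)), Pow(26, 2)), Pow(Add(-809, -1025), -1)) = Mul(Add(Mul(-10, Add(Mul(Rational(1, 2), -3, Pow(6, -1)), -25)), 676), Pow(-1834, -1)) = Mul(Add(Mul(-10, Add(Mul(Rational(1, 2), -3, Rational(1, 6)), -25)), 676), Rational(-1, 1834)) = Mul(Add(Mul(-10, Add(Rational(-1, 4), -25)), 676), Rational(-1, 1834)) = Mul(Add(Mul(-10, Rational(-101, 4)), 676), Rational(-1, 1834)) = Mul(Add(Rational(505, 2), 676), Rational(-1, 1834)) = Mul(Rational(1857, 2), Rational(-1, 1834)) = Rational(-1857, 3668)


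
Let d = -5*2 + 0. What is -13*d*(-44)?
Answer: -5720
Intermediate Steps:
d = -10 (d = -10 + 0 = -10)
-13*d*(-44) = -13*(-10)*(-44) = 130*(-44) = -5720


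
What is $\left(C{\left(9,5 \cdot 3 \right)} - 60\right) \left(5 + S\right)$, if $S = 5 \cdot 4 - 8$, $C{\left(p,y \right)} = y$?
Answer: $-765$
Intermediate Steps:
$S = 12$ ($S = 20 - 8 = 12$)
$\left(C{\left(9,5 \cdot 3 \right)} - 60\right) \left(5 + S\right) = \left(5 \cdot 3 - 60\right) \left(5 + 12\right) = \left(15 - 60\right) 17 = \left(-45\right) 17 = -765$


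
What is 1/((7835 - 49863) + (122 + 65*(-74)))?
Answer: -1/46716 ≈ -2.1406e-5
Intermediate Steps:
1/((7835 - 49863) + (122 + 65*(-74))) = 1/(-42028 + (122 - 4810)) = 1/(-42028 - 4688) = 1/(-46716) = -1/46716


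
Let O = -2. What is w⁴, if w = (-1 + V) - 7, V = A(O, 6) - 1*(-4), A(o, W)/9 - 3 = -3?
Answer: 256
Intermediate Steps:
A(o, W) = 0 (A(o, W) = 27 + 9*(-3) = 27 - 27 = 0)
V = 4 (V = 0 - 1*(-4) = 0 + 4 = 4)
w = -4 (w = (-1 + 4) - 7 = 3 - 7 = -4)
w⁴ = (-4)⁴ = 256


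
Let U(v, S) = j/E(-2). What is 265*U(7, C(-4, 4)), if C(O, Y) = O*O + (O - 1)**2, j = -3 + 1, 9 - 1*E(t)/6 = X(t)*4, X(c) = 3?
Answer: 265/9 ≈ 29.444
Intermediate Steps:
E(t) = -18 (E(t) = 54 - 18*4 = 54 - 6*12 = 54 - 72 = -18)
j = -2
C(O, Y) = O**2 + (-1 + O)**2
U(v, S) = 1/9 (U(v, S) = -2/(-18) = -2*(-1/18) = 1/9)
265*U(7, C(-4, 4)) = 265*(1/9) = 265/9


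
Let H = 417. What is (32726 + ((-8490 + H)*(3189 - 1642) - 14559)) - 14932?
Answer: -12485696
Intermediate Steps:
(32726 + ((-8490 + H)*(3189 - 1642) - 14559)) - 14932 = (32726 + ((-8490 + 417)*(3189 - 1642) - 14559)) - 14932 = (32726 + (-8073*1547 - 14559)) - 14932 = (32726 + (-12488931 - 14559)) - 14932 = (32726 - 12503490) - 14932 = -12470764 - 14932 = -12485696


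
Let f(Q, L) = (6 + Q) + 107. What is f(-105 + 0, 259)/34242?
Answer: 4/17121 ≈ 0.00023363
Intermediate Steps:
f(Q, L) = 113 + Q
f(-105 + 0, 259)/34242 = (113 + (-105 + 0))/34242 = (113 - 105)*(1/34242) = 8*(1/34242) = 4/17121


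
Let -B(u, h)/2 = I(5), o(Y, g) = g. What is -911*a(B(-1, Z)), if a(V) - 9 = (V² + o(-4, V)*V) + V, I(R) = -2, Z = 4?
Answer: -40995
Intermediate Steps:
B(u, h) = 4 (B(u, h) = -2*(-2) = 4)
a(V) = 9 + V + 2*V² (a(V) = 9 + ((V² + V*V) + V) = 9 + ((V² + V²) + V) = 9 + (2*V² + V) = 9 + (V + 2*V²) = 9 + V + 2*V²)
-911*a(B(-1, Z)) = -911*(9 + 4 + 2*4²) = -911*(9 + 4 + 2*16) = -911*(9 + 4 + 32) = -911*45 = -40995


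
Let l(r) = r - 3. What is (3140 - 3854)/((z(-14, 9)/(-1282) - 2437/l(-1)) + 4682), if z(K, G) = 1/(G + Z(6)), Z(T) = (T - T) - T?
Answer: -5492088/40700293 ≈ -0.13494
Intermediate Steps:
l(r) = -3 + r
Z(T) = -T (Z(T) = 0 - T = -T)
z(K, G) = 1/(-6 + G) (z(K, G) = 1/(G - 1*6) = 1/(G - 6) = 1/(-6 + G))
(3140 - 3854)/((z(-14, 9)/(-1282) - 2437/l(-1)) + 4682) = (3140 - 3854)/((1/((-6 + 9)*(-1282)) - 2437/(-3 - 1)) + 4682) = -714/((-1/1282/3 - 2437/(-4)) + 4682) = -714/(((⅓)*(-1/1282) - 2437*(-¼)) + 4682) = -714/((-1/3846 + 2437/4) + 4682) = -714/(4686349/7692 + 4682) = -714/40700293/7692 = -714*7692/40700293 = -5492088/40700293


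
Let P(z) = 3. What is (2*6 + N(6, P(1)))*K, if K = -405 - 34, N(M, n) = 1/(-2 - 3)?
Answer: -25901/5 ≈ -5180.2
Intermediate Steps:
N(M, n) = -⅕ (N(M, n) = 1/(-5) = -⅕)
K = -439
(2*6 + N(6, P(1)))*K = (2*6 - ⅕)*(-439) = (12 - ⅕)*(-439) = (59/5)*(-439) = -25901/5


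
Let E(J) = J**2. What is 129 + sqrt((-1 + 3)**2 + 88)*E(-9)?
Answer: 129 + 162*sqrt(23) ≈ 905.92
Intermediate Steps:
129 + sqrt((-1 + 3)**2 + 88)*E(-9) = 129 + sqrt((-1 + 3)**2 + 88)*(-9)**2 = 129 + sqrt(2**2 + 88)*81 = 129 + sqrt(4 + 88)*81 = 129 + sqrt(92)*81 = 129 + (2*sqrt(23))*81 = 129 + 162*sqrt(23)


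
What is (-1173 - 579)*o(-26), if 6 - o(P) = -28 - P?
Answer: -14016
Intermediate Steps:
o(P) = 34 + P (o(P) = 6 - (-28 - P) = 6 + (28 + P) = 34 + P)
(-1173 - 579)*o(-26) = (-1173 - 579)*(34 - 26) = -1752*8 = -14016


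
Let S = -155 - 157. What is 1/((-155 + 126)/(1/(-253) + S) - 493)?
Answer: -78937/38908604 ≈ -0.0020288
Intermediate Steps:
S = -312
1/((-155 + 126)/(1/(-253) + S) - 493) = 1/((-155 + 126)/(1/(-253) - 312) - 493) = 1/(-29/(-1/253 - 312) - 493) = 1/(-29/(-78937/253) - 493) = 1/(-29*(-253/78937) - 493) = 1/(7337/78937 - 493) = 1/(-38908604/78937) = -78937/38908604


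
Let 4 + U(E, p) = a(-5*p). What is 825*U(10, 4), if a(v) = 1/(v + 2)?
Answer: -20075/6 ≈ -3345.8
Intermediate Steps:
a(v) = 1/(2 + v)
U(E, p) = -4 + 1/(2 - 5*p)
825*U(10, 4) = 825*((7 - 20*4)/(-2 + 5*4)) = 825*((7 - 80)/(-2 + 20)) = 825*(-73/18) = -20075/6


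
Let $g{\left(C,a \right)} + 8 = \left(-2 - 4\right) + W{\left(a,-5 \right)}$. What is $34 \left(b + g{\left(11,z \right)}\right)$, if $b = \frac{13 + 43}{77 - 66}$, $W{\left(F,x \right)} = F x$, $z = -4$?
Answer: $\frac{4148}{11} \approx 377.09$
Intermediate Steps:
$b = \frac{56}{11} \approx 5.0909$
$g{\left(C,a \right)} = -14 - 5 a$ ($g{\left(C,a \right)} = -8 + \left(\left(-2 - 4\right) + a \left(-5\right)\right) = -8 - \left(6 + 5 a\right) = -14 - 5 a$)
$34 \left(b + g{\left(11,z \right)}\right) = 34 \left(\frac{56}{11} - -6\right) = 34 \left(\frac{56}{11} + \left(-14 + 20\right)\right) = 34 \left(\frac{56}{11} + 6\right) = 34 \cdot \frac{122}{11} = \frac{4148}{11}$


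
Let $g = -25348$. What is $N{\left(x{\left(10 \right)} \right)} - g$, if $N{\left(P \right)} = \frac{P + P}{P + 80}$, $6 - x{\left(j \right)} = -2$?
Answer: $\frac{278830}{11} \approx 25348.0$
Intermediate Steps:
$x{\left(j \right)} = 8$ ($x{\left(j \right)} = 6 - -2 = 6 + 2 = 8$)
$N{\left(P \right)} = \frac{2 P}{80 + P}$
$N{\left(x{\left(10 \right)} \right)} - g = 2 \cdot 8 \frac{1}{80 + 8} - -25348 = 2 \cdot 8 \cdot \frac{1}{88} + 25348 = \frac{2}{11} + 25348 = \frac{278830}{11}$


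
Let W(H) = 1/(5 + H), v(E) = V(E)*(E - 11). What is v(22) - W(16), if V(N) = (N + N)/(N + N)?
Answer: 230/21 ≈ 10.952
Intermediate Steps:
V(N) = 1 (V(N) = (2*N)/((2*N)) = (2*N)*(1/(2*N)) = 1)
v(E) = -11 + E (v(E) = 1*(E - 11) = 1*(-11 + E) = -11 + E)
v(22) - W(16) = (-11 + 22) - 1/(5 + 16) = 11 - 1/21 = 230/21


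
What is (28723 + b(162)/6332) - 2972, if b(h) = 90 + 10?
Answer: 40763858/1583 ≈ 25751.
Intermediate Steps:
b(h) = 100
(28723 + b(162)/6332) - 2972 = (28723 + 100/6332) - 2972 = (28723 + 100*(1/6332)) - 2972 = (28723 + 25/1583) - 2972 = 45468534/1583 - 2972 = 40763858/1583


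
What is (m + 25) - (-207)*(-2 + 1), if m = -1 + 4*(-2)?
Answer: -191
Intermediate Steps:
m = -9 (m = -1 - 8 = -9)
(m + 25) - (-207)*(-2 + 1) = (-9 + 25) - (-207)*(-2 + 1) = 16 - (-207)*(-1) = 16 - 69*3 = 16 - 207 = -191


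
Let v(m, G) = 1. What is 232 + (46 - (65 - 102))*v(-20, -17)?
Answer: 315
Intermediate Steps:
232 + (46 - (65 - 102))*v(-20, -17) = 232 + (46 - (65 - 102))*1 = 232 + (46 - 1*(-37))*1 = 232 + (46 + 37)*1 = 232 + 83*1 = 232 + 83 = 315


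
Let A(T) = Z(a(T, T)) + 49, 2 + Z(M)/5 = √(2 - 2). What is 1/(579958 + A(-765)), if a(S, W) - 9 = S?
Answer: 1/579997 ≈ 1.7241e-6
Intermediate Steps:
a(S, W) = 9 + S
Z(M) = -10 (Z(M) = -10 + 5*√(2 - 2) = -10 + 5*√0 = -10 + 5*0 = -10 + 0 = -10)
A(T) = 39 (A(T) = -10 + 49 = 39)
1/(579958 + A(-765)) = 1/(579958 + 39) = 1/579997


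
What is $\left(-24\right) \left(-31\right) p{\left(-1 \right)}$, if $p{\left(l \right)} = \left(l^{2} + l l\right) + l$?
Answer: $744$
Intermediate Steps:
$p{\left(l \right)} = l + 2 l^{2}$ ($p{\left(l \right)} = \left(l^{2} + l^{2}\right) + l = 2 l^{2} + l = l + 2 l^{2}$)
$\left(-24\right) \left(-31\right) p{\left(-1 \right)} = \left(-24\right) \left(-31\right) \left(- (1 + 2 \left(-1\right))\right) = 744 \left(- (1 - 2)\right) = 744 \left(\left(-1\right) \left(-1\right)\right) = 744 \cdot 1 = 744$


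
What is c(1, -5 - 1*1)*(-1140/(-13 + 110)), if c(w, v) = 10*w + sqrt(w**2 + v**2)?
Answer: -11400/97 - 1140*sqrt(37)/97 ≈ -189.01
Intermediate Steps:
c(w, v) = sqrt(v**2 + w**2) + 10*w (c(w, v) = 10*w + sqrt(v**2 + w**2) = sqrt(v**2 + w**2) + 10*w)
c(1, -5 - 1*1)*(-1140/(-13 + 110)) = (sqrt((-5 - 1*1)**2 + 1**2) + 10*1)*(-1140/(-13 + 110)) = (sqrt((-5 - 1)**2 + 1) + 10)*(-1140/97) = (sqrt((-6)**2 + 1) + 10)*(-1140*1/97) = (sqrt(36 + 1) + 10)*(-1140/97) = (sqrt(37) + 10)*(-1140/97) = (10 + sqrt(37))*(-1140/97) = -11400/97 - 1140*sqrt(37)/97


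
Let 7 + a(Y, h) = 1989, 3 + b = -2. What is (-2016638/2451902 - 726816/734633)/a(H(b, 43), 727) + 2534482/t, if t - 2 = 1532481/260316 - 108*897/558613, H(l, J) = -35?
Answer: 219294152545018500129061909887719/667411749942524339781492206 ≈ 3.2857e+5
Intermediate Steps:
b = -5 (b = -3 - 2 = -5)
a(Y, h) = 1982 (a(Y, h) = -7 + 1989 = 1982)
t = 373892413151/48471967236 (t = 2 + (1532481/260316 - 108*897/558613) = 2 + (1532481*(1/260316) - 96876*1/558613) = 2 + (510827/86772 - 96876/558613) = 2 + 276948478679/48471967236 = 373892413151/48471967236 ≈ 7.7136)
(-2016638/2451902 - 726816/734633)/a(H(b, 43), 727) + 2534482/t = (-2016638/2451902 - 726816/734633)/1982 + 2534482/(373892413151/48471967236) = (-2016638*1/2451902 - 726816*1/734633)*(1/1982) + 2534482*(48471967236/373892413151) = (-1008319/1225951 - 726816/734633)*(1/1982) + 122851328464231752/373892413151 = -1631785213943/900624060983*1/1982 + 122851328464231752/373892413151 = -1631785213943/1785036888868306 + 122851328464231752/373892413151 = 219294152545018500129061909887719/667411749942524339781492206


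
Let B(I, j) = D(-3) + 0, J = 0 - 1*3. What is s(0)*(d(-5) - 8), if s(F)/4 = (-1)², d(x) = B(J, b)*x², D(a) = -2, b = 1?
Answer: -232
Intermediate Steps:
J = -3 (J = 0 - 3 = -3)
B(I, j) = -2 (B(I, j) = -2 + 0 = -2)
d(x) = -2*x²
s(F) = 4 (s(F) = 4*(-1)² = 4*1 = 4)
s(0)*(d(-5) - 8) = 4*(-2*(-5)² - 8) = 4*(-2*25 - 8) = 4*(-50 - 8) = 4*(-58) = -232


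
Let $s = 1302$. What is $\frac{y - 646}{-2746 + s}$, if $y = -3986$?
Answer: $\frac{1158}{361} \approx 3.2078$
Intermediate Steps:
$\frac{y - 646}{-2746 + s} = \frac{-3986 - 646}{-2746 + 1302} = - \frac{4632}{-1444} = \left(-4632\right) \left(- \frac{1}{1444}\right) = \frac{1158}{361}$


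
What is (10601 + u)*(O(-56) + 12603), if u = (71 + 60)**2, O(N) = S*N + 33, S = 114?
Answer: 173568024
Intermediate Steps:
O(N) = 33 + 114*N (O(N) = 114*N + 33 = 33 + 114*N)
u = 17161 (u = 131**2 = 17161)
(10601 + u)*(O(-56) + 12603) = (10601 + 17161)*((33 + 114*(-56)) + 12603) = 27762*((33 - 6384) + 12603) = 27762*(-6351 + 12603) = 27762*6252 = 173568024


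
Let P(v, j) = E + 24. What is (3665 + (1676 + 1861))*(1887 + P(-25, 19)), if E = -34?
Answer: 13518154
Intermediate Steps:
P(v, j) = -10 (P(v, j) = -34 + 24 = -10)
(3665 + (1676 + 1861))*(1887 + P(-25, 19)) = (3665 + (1676 + 1861))*(1887 - 10) = (3665 + 3537)*1877 = 7202*1877 = 13518154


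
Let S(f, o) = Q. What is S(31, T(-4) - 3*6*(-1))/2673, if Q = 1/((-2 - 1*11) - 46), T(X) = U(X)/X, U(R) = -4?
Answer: -1/157707 ≈ -6.3409e-6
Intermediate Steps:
T(X) = -4/X
Q = -1/59 (Q = 1/((-2 - 11) - 46) = 1/(-13 - 46) = 1/(-59) = -1/59 ≈ -0.016949)
S(f, o) = -1/59
S(31, T(-4) - 3*6*(-1))/2673 = -1/59/2673 = -1/59*1/2673 = -1/157707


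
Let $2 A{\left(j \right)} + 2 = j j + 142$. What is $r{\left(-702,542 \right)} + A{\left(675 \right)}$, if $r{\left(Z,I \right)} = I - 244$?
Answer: $\frac{456361}{2} \approx 2.2818 \cdot 10^{5}$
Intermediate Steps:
$r{\left(Z,I \right)} = -244 + I$
$A{\left(j \right)} = 70 + \frac{j^{2}}{2}$ ($A{\left(j \right)} = -1 + \frac{j j + 142}{2} = -1 + \frac{j^{2} + 142}{2} = -1 + \frac{142 + j^{2}}{2} = -1 + \left(71 + \frac{j^{2}}{2}\right) = 70 + \frac{j^{2}}{2}$)
$r{\left(-702,542 \right)} + A{\left(675 \right)} = \left(-244 + 542\right) + \left(70 + \frac{675^{2}}{2}\right) = 298 + \left(70 + \frac{1}{2} \cdot 455625\right) = 298 + \left(70 + \frac{455625}{2}\right) = 298 + \frac{455765}{2} = \frac{456361}{2}$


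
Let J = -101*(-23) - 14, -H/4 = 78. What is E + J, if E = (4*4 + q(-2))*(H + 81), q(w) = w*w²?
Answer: 461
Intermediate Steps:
q(w) = w³
H = -312 (H = -4*78 = -312)
J = 2309 (J = 2323 - 14 = 2309)
E = -1848 (E = (4*4 + (-2)³)*(-312 + 81) = (16 - 8)*(-231) = 8*(-231) = -1848)
E + J = -1848 + 2309 = 461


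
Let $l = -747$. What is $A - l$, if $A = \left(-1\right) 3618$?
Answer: $-2871$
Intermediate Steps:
$A = -3618$
$A - l = -3618 - -747 = -3618 + 747 = -2871$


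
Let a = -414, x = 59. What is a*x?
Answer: -24426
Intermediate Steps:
a*x = -414*59 = -24426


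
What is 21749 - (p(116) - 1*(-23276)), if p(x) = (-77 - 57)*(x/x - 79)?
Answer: -11979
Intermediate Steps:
p(x) = 10452 (p(x) = -134*(1 - 79) = -134*(-78) = 10452)
21749 - (p(116) - 1*(-23276)) = 21749 - (10452 - 1*(-23276)) = 21749 - (10452 + 23276) = 21749 - 1*33728 = 21749 - 33728 = -11979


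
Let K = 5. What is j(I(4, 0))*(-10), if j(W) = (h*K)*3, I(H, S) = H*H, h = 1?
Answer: -150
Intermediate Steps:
I(H, S) = H**2
j(W) = 15 (j(W) = (1*5)*3 = 5*3 = 15)
j(I(4, 0))*(-10) = 15*(-10) = -150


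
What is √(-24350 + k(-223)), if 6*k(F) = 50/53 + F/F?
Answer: I*√2462336646/318 ≈ 156.04*I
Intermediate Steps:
k(F) = 103/318 (k(F) = (50/53 + F/F)/6 = (50*(1/53) + 1)/6 = (50/53 + 1)/6 = (⅙)*(103/53) = 103/318)
√(-24350 + k(-223)) = √(-24350 + 103/318) = √(-7743197/318) = I*√2462336646/318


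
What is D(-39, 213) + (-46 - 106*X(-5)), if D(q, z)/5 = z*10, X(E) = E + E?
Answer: 11664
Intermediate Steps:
X(E) = 2*E
D(q, z) = 50*z (D(q, z) = 5*(z*10) = 5*(10*z) = 50*z)
D(-39, 213) + (-46 - 106*X(-5)) = 50*213 + (-46 - 212*(-5)) = 10650 + (-46 - 106*(-10)) = 10650 + (-46 + 1060) = 10650 + 1014 = 11664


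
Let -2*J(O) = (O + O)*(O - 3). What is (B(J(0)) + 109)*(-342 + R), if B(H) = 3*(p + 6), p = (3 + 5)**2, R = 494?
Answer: 48488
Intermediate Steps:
J(O) = -O*(-3 + O) (J(O) = -(O + O)*(O - 3)/2 = -2*O*(-3 + O)/2 = -O*(-3 + O))
p = 64 (p = 8**2 = 64)
B(H) = 210 (B(H) = 3*(64 + 6) = 3*70 = 210)
(B(J(0)) + 109)*(-342 + R) = (210 + 109)*(-342 + 494) = 319*152 = 48488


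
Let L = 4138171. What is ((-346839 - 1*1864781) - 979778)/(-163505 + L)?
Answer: -1595699/1987333 ≈ -0.80293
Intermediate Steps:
((-346839 - 1*1864781) - 979778)/(-163505 + L) = ((-346839 - 1*1864781) - 979778)/(-163505 + 4138171) = ((-346839 - 1864781) - 979778)/3974666 = (-2211620 - 979778)*(1/3974666) = -3191398*1/3974666 = -1595699/1987333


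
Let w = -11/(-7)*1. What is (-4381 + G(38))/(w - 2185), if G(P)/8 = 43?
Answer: 28259/15284 ≈ 1.8489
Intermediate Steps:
w = 11/7 (w = -11*(-⅐)*1 = (11/7)*1 = 11/7 ≈ 1.5714)
G(P) = 344 (G(P) = 8*43 = 344)
(-4381 + G(38))/(w - 2185) = (-4381 + 344)/(11/7 - 2185) = -4037/(-15284/7) = -4037*(-7/15284) = 28259/15284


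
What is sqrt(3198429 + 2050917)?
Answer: sqrt(5249346) ≈ 2291.1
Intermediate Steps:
sqrt(3198429 + 2050917) = sqrt(5249346)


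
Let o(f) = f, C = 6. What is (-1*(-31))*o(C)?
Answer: 186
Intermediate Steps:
(-1*(-31))*o(C) = -1*(-31)*6 = 31*6 = 186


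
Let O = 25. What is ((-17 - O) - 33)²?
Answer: 5625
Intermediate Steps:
((-17 - O) - 33)² = ((-17 - 1*25) - 33)² = ((-17 - 25) - 33)² = (-42 - 33)² = (-75)² = 5625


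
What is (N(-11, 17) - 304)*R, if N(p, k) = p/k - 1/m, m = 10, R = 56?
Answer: -1450596/85 ≈ -17066.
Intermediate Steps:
N(p, k) = -⅒ + p/k (N(p, k) = p/k - 1/10 = p/k - 1*⅒ = p/k - ⅒ = -⅒ + p/k)
(N(-11, 17) - 304)*R = ((-11 - ⅒*17)/17 - 304)*56 = ((-11 - 17/10)/17 - 304)*56 = ((1/17)*(-127/10) - 304)*56 = (-127/170 - 304)*56 = -51807/170*56 = -1450596/85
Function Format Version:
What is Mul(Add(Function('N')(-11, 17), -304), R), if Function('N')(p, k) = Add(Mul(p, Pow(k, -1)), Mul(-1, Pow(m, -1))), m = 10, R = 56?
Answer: Rational(-1450596, 85) ≈ -17066.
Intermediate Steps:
Function('N')(p, k) = Add(Rational(-1, 10), Mul(p, Pow(k, -1))) (Function('N')(p, k) = Add(Mul(p, Pow(k, -1)), Mul(-1, Pow(10, -1))) = Add(Mul(p, Pow(k, -1)), Mul(-1, Rational(1, 10))) = Add(Mul(p, Pow(k, -1)), Rational(-1, 10)) = Add(Rational(-1, 10), Mul(p, Pow(k, -1))))
Mul(Add(Function('N')(-11, 17), -304), R) = Mul(Add(Mul(Pow(17, -1), Add(-11, Mul(Rational(-1, 10), 17))), -304), 56) = Mul(Add(Mul(Rational(1, 17), Add(-11, Rational(-17, 10))), -304), 56) = Mul(Add(Mul(Rational(1, 17), Rational(-127, 10)), -304), 56) = Mul(Add(Rational(-127, 170), -304), 56) = Mul(Rational(-51807, 170), 56) = Rational(-1450596, 85)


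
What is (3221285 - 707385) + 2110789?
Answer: 4624689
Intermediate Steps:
(3221285 - 707385) + 2110789 = 2513900 + 2110789 = 4624689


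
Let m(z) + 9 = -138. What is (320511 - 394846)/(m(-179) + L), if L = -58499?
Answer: 74335/58646 ≈ 1.2675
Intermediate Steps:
m(z) = -147 (m(z) = -9 - 138 = -147)
(320511 - 394846)/(m(-179) + L) = (320511 - 394846)/(-147 - 58499) = -74335/(-58646) = -74335*(-1/58646) = 74335/58646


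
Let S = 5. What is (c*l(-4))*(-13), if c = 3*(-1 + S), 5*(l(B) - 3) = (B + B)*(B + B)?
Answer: -12324/5 ≈ -2464.8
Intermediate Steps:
l(B) = 3 + 4*B²/5 (l(B) = 3 + ((B + B)*(B + B))/5 = 3 + ((2*B)*(2*B))/5 = 3 + (4*B²)/5 = 3 + 4*B²/5)
c = 12 (c = 3*(-1 + 5) = 3*4 = 12)
(c*l(-4))*(-13) = (12*(3 + (⅘)*(-4)²))*(-13) = (12*(3 + (⅘)*16))*(-13) = (12*(3 + 64/5))*(-13) = (12*(79/5))*(-13) = (948/5)*(-13) = -12324/5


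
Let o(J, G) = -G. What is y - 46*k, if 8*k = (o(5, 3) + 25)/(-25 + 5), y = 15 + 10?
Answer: 1253/40 ≈ 31.325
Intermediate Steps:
y = 25
k = -11/80 (k = ((-1*3 + 25)/(-25 + 5))/8 = ((-3 + 25)/(-20))/8 = (22*(-1/20))/8 = (⅛)*(-11/10) = -11/80 ≈ -0.13750)
y - 46*k = 25 - 46*(-11/80) = 25 + 253/40 = 1253/40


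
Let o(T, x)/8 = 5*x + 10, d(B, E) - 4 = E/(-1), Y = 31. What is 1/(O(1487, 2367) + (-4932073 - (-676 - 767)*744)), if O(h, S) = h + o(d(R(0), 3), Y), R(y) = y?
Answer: -1/3855674 ≈ -2.5936e-7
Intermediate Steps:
d(B, E) = 4 - E (d(B, E) = 4 + E/(-1) = 4 + E*(-1) = 4 - E)
o(T, x) = 80 + 40*x (o(T, x) = 8*(5*x + 10) = 8*(10 + 5*x) = 80 + 40*x)
O(h, S) = 1320 + h (O(h, S) = h + (80 + 40*31) = h + (80 + 1240) = h + 1320 = 1320 + h)
1/(O(1487, 2367) + (-4932073 - (-676 - 767)*744)) = 1/((1320 + 1487) + (-4932073 - (-676 - 767)*744)) = 1/(2807 + (-4932073 - (-1443)*744)) = 1/(2807 + (-4932073 - 1*(-1073592))) = 1/(2807 + (-4932073 + 1073592)) = 1/(2807 - 3858481) = 1/(-3855674) = -1/3855674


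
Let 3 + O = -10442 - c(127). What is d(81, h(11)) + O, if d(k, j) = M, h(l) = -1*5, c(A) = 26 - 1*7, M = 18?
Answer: -10446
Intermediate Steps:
c(A) = 19 (c(A) = 26 - 7 = 19)
h(l) = -5
O = -10464 (O = -3 + (-10442 - 1*19) = -3 + (-10442 - 19) = -3 - 10461 = -10464)
d(k, j) = 18
d(81, h(11)) + O = 18 - 10464 = -10446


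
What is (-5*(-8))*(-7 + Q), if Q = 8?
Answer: 40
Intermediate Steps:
(-5*(-8))*(-7 + Q) = (-5*(-8))*(-7 + 8) = 40*1 = 40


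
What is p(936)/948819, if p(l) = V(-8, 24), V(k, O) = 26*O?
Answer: 208/316273 ≈ 0.00065766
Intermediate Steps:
p(l) = 624 (p(l) = 26*24 = 624)
p(936)/948819 = 624/948819 = 624*(1/948819) = 208/316273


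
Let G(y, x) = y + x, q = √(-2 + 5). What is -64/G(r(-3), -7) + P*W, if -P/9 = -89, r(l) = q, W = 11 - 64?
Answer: -976195/23 + 32*√3/23 ≈ -42441.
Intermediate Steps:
q = √3 ≈ 1.7320
W = -53
r(l) = √3
G(y, x) = x + y
P = 801 (P = -9*(-89) = 801)
-64/G(r(-3), -7) + P*W = -64/(-7 + √3) + 801*(-53) = -64/(-7 + √3) - 42453 = -42453 - 64/(-7 + √3)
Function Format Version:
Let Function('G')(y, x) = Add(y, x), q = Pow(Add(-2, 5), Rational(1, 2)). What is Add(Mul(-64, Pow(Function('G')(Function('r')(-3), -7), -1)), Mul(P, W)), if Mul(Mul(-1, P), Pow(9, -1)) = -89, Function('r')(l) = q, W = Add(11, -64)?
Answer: Add(Rational(-976195, 23), Mul(Rational(32, 23), Pow(3, Rational(1, 2)))) ≈ -42441.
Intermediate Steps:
q = Pow(3, Rational(1, 2)) ≈ 1.7320
W = -53
Function('r')(l) = Pow(3, Rational(1, 2))
Function('G')(y, x) = Add(x, y)
P = 801 (P = Mul(-9, -89) = 801)
Add(Mul(-64, Pow(Function('G')(Function('r')(-3), -7), -1)), Mul(P, W)) = Add(Mul(-64, Pow(Add(-7, Pow(3, Rational(1, 2))), -1)), Mul(801, -53)) = Add(Mul(-64, Pow(Add(-7, Pow(3, Rational(1, 2))), -1)), -42453) = Add(-42453, Mul(-64, Pow(Add(-7, Pow(3, Rational(1, 2))), -1)))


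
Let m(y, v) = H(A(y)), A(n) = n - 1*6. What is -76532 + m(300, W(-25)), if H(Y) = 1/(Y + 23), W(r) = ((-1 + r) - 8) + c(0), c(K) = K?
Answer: -24260643/317 ≈ -76532.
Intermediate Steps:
W(r) = -9 + r (W(r) = ((-1 + r) - 8) + 0 = (-9 + r) + 0 = -9 + r)
A(n) = -6 + n (A(n) = n - 6 = -6 + n)
H(Y) = 1/(23 + Y)
m(y, v) = 1/(17 + y) (m(y, v) = 1/(23 + (-6 + y)) = 1/(17 + y))
-76532 + m(300, W(-25)) = -76532 + 1/(17 + 300) = -76532 + 1/317 = -24260643/317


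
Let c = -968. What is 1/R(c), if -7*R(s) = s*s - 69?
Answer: -7/936955 ≈ -7.4710e-6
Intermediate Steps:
R(s) = 69/7 - s²/7 (R(s) = -(s*s - 69)/7 = -(s² - 69)/7 = -(-69 + s²)/7 = 69/7 - s²/7)
1/R(c) = 1/(69/7 - ⅐*(-968)²) = 1/(69/7 - ⅐*937024) = 1/(69/7 - 937024/7) = 1/(-936955/7) = -7/936955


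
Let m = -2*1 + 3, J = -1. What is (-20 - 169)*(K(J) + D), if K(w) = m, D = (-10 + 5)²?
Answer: -4914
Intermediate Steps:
D = 25 (D = (-5)² = 25)
m = 1 (m = -2 + 3 = 1)
K(w) = 1
(-20 - 169)*(K(J) + D) = (-20 - 169)*(1 + 25) = -189*26 = -4914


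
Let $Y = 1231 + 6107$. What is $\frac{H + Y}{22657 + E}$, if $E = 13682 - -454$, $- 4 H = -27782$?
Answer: $\frac{28567}{73586} \approx 0.38821$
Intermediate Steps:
$H = \frac{13891}{2}$ ($H = \left(- \frac{1}{4}\right) \left(-27782\right) = \frac{13891}{2} \approx 6945.5$)
$E = 14136$ ($E = 13682 + 454 = 14136$)
$Y = 7338$
$\frac{H + Y}{22657 + E} = \frac{\frac{13891}{2} + 7338}{22657 + 14136} = \frac{28567}{2 \cdot 36793} = \frac{28567}{2} \cdot \frac{1}{36793} = \frac{28567}{73586}$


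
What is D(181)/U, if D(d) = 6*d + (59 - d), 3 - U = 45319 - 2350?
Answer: -482/21483 ≈ -0.022436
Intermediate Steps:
U = -42966 (U = 3 - (45319 - 2350) = 3 - 1*42969 = 3 - 42969 = -42966)
D(d) = 59 + 5*d
D(181)/U = (59 + 5*181)/(-42966) = (59 + 905)*(-1/42966) = 964*(-1/42966) = -482/21483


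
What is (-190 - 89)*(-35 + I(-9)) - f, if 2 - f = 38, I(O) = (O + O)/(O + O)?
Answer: 9522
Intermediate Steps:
I(O) = 1 (I(O) = (2*O)/((2*O)) = (2*O)*(1/(2*O)) = 1)
f = -36 (f = 2 - 1*38 = 2 - 38 = -36)
(-190 - 89)*(-35 + I(-9)) - f = (-190 - 89)*(-35 + 1) - 1*(-36) = -279*(-34) + 36 = 9486 + 36 = 9522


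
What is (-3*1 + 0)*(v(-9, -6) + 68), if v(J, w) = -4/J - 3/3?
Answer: -607/3 ≈ -202.33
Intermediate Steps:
v(J, w) = -1 - 4/J (v(J, w) = -4/J - 3*⅓ = -4/J - 1 = -1 - 4/J)
(-3*1 + 0)*(v(-9, -6) + 68) = (-3*1 + 0)*((-4 - 1*(-9))/(-9) + 68) = (-3 + 0)*(-(-4 + 9)/9 + 68) = -3*(-⅑*5 + 68) = -3*(-5/9 + 68) = -3*607/9 = -607/3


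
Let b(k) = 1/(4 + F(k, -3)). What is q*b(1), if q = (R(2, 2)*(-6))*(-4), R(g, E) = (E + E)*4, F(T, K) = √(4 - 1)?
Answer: 1536/13 - 384*√3/13 ≈ 66.992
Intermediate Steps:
F(T, K) = √3
R(g, E) = 8*E (R(g, E) = (2*E)*4 = 8*E)
b(k) = 1/(4 + √3)
q = 384 (q = ((8*2)*(-6))*(-4) = (16*(-6))*(-4) = -96*(-4) = 384)
q*b(1) = 384*(4/13 - √3/13) = 1536/13 - 384*√3/13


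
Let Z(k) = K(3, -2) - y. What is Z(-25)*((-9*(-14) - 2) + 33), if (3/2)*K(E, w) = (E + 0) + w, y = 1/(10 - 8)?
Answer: 157/6 ≈ 26.167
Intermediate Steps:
y = ½ (y = 1/2 = ½ ≈ 0.50000)
K(E, w) = 2*E/3 + 2*w/3 (K(E, w) = 2*((E + 0) + w)/3 = 2*(E + w)/3 = 2*E/3 + 2*w/3)
Z(k) = ⅙ (Z(k) = ((⅔)*3 + (⅔)*(-2)) - 1*½ = (2 - 4/3) - ½ = ⅔ - ½ = ⅙)
Z(-25)*((-9*(-14) - 2) + 33) = ((-9*(-14) - 2) + 33)/6 = ((126 - 2) + 33)/6 = (124 + 33)/6 = (⅙)*157 = 157/6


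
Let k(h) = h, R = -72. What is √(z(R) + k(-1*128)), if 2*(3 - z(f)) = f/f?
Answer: I*√502/2 ≈ 11.203*I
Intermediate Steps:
z(f) = 5/2 (z(f) = 3 - f/(2*f) = 3 - ½*1 = 3 - ½ = 5/2)
√(z(R) + k(-1*128)) = √(5/2 - 1*128) = √(5/2 - 128) = √(-251/2) = I*√502/2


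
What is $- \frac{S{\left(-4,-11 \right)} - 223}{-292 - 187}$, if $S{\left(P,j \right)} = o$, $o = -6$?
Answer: $- \frac{229}{479} \approx -0.47808$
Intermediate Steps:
$S{\left(P,j \right)} = -6$
$- \frac{S{\left(-4,-11 \right)} - 223}{-292 - 187} = - \frac{-6 - 223}{-292 - 187} = - \frac{-229}{-479} = - \frac{\left(-229\right) \left(-1\right)}{479} = \left(-1\right) \frac{229}{479} = - \frac{229}{479}$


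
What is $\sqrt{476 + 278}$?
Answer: $\sqrt{754} \approx 27.459$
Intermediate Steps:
$\sqrt{476 + 278} = \sqrt{754}$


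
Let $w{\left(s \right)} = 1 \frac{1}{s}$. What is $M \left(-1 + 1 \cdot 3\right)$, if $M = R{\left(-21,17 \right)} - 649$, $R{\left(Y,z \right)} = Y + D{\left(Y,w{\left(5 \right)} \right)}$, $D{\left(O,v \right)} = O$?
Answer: $-1382$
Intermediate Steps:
$w{\left(s \right)} = \frac{1}{s}$
$R{\left(Y,z \right)} = 2 Y$ ($R{\left(Y,z \right)} = Y + Y = 2 Y$)
$M = -691$ ($M = 2 \left(-21\right) - 649 = -42 - 649 = -691$)
$M \left(-1 + 1 \cdot 3\right) = - 691 \left(-1 + 1 \cdot 3\right) = - 691 \left(-1 + 3\right) = \left(-691\right) 2 = -1382$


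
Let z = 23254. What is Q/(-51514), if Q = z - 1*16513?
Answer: -6741/51514 ≈ -0.13086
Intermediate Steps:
Q = 6741 (Q = 23254 - 1*16513 = 23254 - 16513 = 6741)
Q/(-51514) = 6741/(-51514) = 6741*(-1/51514) = -6741/51514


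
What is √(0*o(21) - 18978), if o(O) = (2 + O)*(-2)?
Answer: I*√18978 ≈ 137.76*I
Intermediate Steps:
o(O) = -4 - 2*O
√(0*o(21) - 18978) = √(0*(-4 - 2*21) - 18978) = √(0*(-4 - 42) - 18978) = √(0*(-46) - 18978) = √(0 - 18978) = √(-18978) = I*√18978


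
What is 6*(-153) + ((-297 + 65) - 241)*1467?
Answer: -694809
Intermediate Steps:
6*(-153) + ((-297 + 65) - 241)*1467 = -918 + (-232 - 241)*1467 = -918 - 473*1467 = -918 - 693891 = -694809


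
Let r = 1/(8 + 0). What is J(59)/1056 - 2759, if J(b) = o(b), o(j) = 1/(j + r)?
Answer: -172260923/62436 ≈ -2759.0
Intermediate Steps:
r = 1/8 ≈ 0.12500
o(j) = 1/(1/8 + j) (o(j) = 1/(j + 1/8) = 1/(1/8 + j))
J(b) = 8/(1 + 8*b)
J(59)/1056 - 2759 = (8/(1 + 8*59))/1056 - 2759 = (8/(1 + 472))*(1/1056) - 2759 = (8/473)*(1/1056) - 2759 = 1/62436 - 2759 = -172260923/62436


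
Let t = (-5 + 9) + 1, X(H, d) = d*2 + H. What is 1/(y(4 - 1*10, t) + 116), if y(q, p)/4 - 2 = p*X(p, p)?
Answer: 1/424 ≈ 0.0023585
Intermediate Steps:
X(H, d) = H + 2*d (X(H, d) = 2*d + H = H + 2*d)
t = 5 (t = 4 + 1 = 5)
y(q, p) = 8 + 12*p**2 (y(q, p) = 8 + 4*(p*(p + 2*p)) = 8 + 4*(p*(3*p)) = 8 + 4*(3*p**2) = 8 + 12*p**2)
1/(y(4 - 1*10, t) + 116) = 1/((8 + 12*5**2) + 116) = 1/((8 + 12*25) + 116) = 1/((8 + 300) + 116) = 1/(308 + 116) = 1/424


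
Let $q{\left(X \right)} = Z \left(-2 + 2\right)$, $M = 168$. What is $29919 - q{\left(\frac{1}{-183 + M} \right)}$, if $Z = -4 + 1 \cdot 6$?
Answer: $29919$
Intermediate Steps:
$Z = 2$ ($Z = -4 + 6 = 2$)
$q{\left(X \right)} = 0$ ($q{\left(X \right)} = 2 \left(-2 + 2\right) = 2 \cdot 0 = 0$)
$29919 - q{\left(\frac{1}{-183 + M} \right)} = 29919 - 0 = 29919 + 0 = 29919$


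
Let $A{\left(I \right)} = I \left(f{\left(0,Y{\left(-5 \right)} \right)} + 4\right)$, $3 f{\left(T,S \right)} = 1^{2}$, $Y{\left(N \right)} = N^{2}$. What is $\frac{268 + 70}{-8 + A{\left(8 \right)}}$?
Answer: $\frac{507}{40} \approx 12.675$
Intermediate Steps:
$f{\left(T,S \right)} = \frac{1}{3}$ ($f{\left(T,S \right)} = \frac{1^{2}}{3} = \frac{1}{3} \cdot 1 = \frac{1}{3}$)
$A{\left(I \right)} = \frac{13 I}{3}$ ($A{\left(I \right)} = I \left(\frac{1}{3} + 4\right) = I \frac{13}{3} = \frac{13 I}{3}$)
$\frac{268 + 70}{-8 + A{\left(8 \right)}} = \frac{268 + 70}{-8 + \frac{13}{3} \cdot 8} = \frac{338}{-8 + \frac{104}{3}} = \frac{338}{\frac{80}{3}} = 338 \cdot \frac{3}{80} = \frac{507}{40}$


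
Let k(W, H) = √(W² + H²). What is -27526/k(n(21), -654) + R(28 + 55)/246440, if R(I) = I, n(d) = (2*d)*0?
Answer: -3391726579/80585880 ≈ -42.088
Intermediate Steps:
n(d) = 0
k(W, H) = √(H² + W²)
-27526/k(n(21), -654) + R(28 + 55)/246440 = -27526/√((-654)² + 0²) + (28 + 55)/246440 = -27526/√(427716 + 0) + 83*(1/246440) = -27526/(√427716) + 83/246440 = -27526/654 + 83/246440 = -27526*1/654 + 83/246440 = -13763/327 + 83/246440 = -3391726579/80585880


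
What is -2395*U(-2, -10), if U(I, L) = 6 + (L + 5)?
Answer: -2395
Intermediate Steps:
U(I, L) = 11 + L (U(I, L) = 6 + (5 + L) = 11 + L)
-2395*U(-2, -10) = -2395*(11 - 10) = -2395*1 = -2395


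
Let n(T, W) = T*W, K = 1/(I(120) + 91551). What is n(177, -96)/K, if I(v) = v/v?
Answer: -1555651584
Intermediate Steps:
I(v) = 1
K = 1/91552 (K = 1/(1 + 91551) = 1/91552 ≈ 1.0923e-5)
n(177, -96)/K = (177*(-96))/(1/91552) = -16992*91552 = -1555651584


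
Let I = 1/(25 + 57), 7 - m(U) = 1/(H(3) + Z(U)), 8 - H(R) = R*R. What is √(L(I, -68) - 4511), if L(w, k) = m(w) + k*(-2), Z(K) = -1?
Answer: I*√17470/2 ≈ 66.087*I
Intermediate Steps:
H(R) = 8 - R² (H(R) = 8 - R*R = 8 - R²)
m(U) = 15/2 (m(U) = 7 - 1/((8 - 1*3²) - 1) = 7 - 1/((8 - 1*9) - 1) = 7 - 1/((8 - 9) - 1) = 7 - 1/(-1 - 1) = 7 - 1/(-2) = 7 - 1*(-½) = 7 + ½ = 15/2)
I = 1/82 ≈ 0.012195
L(w, k) = 15/2 - 2*k (L(w, k) = 15/2 + k*(-2) = 15/2 - 2*k)
√(L(I, -68) - 4511) = √((15/2 - 2*(-68)) - 4511) = √((15/2 + 136) - 4511) = √(287/2 - 4511) = √(-8735/2) = I*√17470/2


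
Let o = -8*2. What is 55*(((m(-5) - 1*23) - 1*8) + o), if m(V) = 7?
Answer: -2200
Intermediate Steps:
o = -16
55*(((m(-5) - 1*23) - 1*8) + o) = 55*(((7 - 1*23) - 1*8) - 16) = 55*(((7 - 23) - 8) - 16) = 55*((-16 - 8) - 16) = 55*(-24 - 16) = 55*(-40) = -2200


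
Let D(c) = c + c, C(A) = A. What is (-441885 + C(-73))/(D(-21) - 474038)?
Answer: 220979/237040 ≈ 0.93224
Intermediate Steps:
D(c) = 2*c
(-441885 + C(-73))/(D(-21) - 474038) = (-441885 - 73)/(2*(-21) - 474038) = -441958/(-42 - 474038) = -441958/(-474080) = -441958*(-1/474080) = 220979/237040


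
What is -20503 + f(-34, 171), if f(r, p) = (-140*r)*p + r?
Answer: 793423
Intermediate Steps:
f(r, p) = r - 140*p*r (f(r, p) = -140*p*r + r = r - 140*p*r)
-20503 + f(-34, 171) = -20503 - 34*(1 - 140*171) = -20503 - 34*(1 - 23940) = -20503 - 34*(-23939) = -20503 + 813926 = 793423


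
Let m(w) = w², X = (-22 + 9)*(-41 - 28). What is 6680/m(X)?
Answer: 6680/804609 ≈ 0.0083022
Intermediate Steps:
X = 897 (X = -13*(-69) = 897)
6680/m(X) = 6680/(897²) = 6680/804609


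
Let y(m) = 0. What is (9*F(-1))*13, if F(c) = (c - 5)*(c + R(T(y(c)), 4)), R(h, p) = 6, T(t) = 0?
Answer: -3510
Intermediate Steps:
F(c) = (-5 + c)*(6 + c) (F(c) = (c - 5)*(c + 6) = (-5 + c)*(6 + c))
(9*F(-1))*13 = (9*(-30 - 1 + (-1)²))*13 = (9*(-30 - 1 + 1))*13 = (9*(-30))*13 = -270*13 = -3510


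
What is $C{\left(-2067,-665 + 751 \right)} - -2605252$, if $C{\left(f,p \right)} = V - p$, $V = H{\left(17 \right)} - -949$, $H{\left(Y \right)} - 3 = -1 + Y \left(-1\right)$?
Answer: $2606100$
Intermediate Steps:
$H{\left(Y \right)} = 2 - Y$ ($H{\left(Y \right)} = 3 + \left(-1 + Y \left(-1\right)\right) = 3 - \left(1 + Y\right) = 2 - Y$)
$V = 934$ ($V = \left(2 - 17\right) - -949 = \left(2 - 17\right) + 949 = -15 + 949 = 934$)
$C{\left(f,p \right)} = 934 - p$
$C{\left(-2067,-665 + 751 \right)} - -2605252 = \left(934 - \left(-665 + 751\right)\right) - -2605252 = \left(934 - 86\right) + 2605252 = 848 + 2605252 = 2606100$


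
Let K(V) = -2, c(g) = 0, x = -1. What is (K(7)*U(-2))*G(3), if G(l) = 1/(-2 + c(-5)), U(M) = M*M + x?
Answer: 3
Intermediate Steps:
U(M) = -1 + M² (U(M) = M*M - 1 = M² - 1 = -1 + M²)
G(l) = -½ (G(l) = 1/(-2 + 0) = 1/(-2) = -½)
(K(7)*U(-2))*G(3) = -2*(-1 + (-2)²)*(-½) = -2*(-1 + 4)*(-½) = -2*3*(-½) = -6*(-½) = 3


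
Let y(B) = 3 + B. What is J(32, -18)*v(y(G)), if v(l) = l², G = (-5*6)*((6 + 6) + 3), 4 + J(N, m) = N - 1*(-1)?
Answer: 5794461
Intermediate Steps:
J(N, m) = -3 + N (J(N, m) = -4 + (N - 1*(-1)) = -4 + (N + 1) = -4 + (1 + N) = -3 + N)
G = -450 (G = -30*(12 + 3) = -30*15 = -450)
J(32, -18)*v(y(G)) = (-3 + 32)*(3 - 450)² = 29*(-447)² = 29*199809 = 5794461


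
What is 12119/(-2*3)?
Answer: -12119/6 ≈ -2019.8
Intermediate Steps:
12119/(-2*3) = 12119/(-6) = -⅙*12119 = -12119/6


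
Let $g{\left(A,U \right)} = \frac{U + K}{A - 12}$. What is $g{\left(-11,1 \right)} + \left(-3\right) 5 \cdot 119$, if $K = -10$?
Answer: $- \frac{41046}{23} \approx -1784.6$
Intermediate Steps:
$g{\left(A,U \right)} = \frac{-10 + U}{-12 + A}$ ($g{\left(A,U \right)} = \frac{U - 10}{A - 12} = \frac{-10 + U}{-12 + A}$)
$g{\left(-11,1 \right)} + \left(-3\right) 5 \cdot 119 = \frac{-10 + 1}{-12 - 11} + \left(-3\right) 5 \cdot 119 = \frac{1}{-23} \left(-9\right) - 1785 = \left(- \frac{1}{23}\right) \left(-9\right) - 1785 = \frac{9}{23} - 1785 = - \frac{41046}{23}$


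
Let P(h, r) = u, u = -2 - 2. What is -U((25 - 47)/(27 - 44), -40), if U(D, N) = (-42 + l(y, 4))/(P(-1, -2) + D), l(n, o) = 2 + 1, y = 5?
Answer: -663/46 ≈ -14.413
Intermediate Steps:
u = -4
l(n, o) = 3
P(h, r) = -4
U(D, N) = -39/(-4 + D) (U(D, N) = (-42 + 3)/(-4 + D) = -39/(-4 + D))
-U((25 - 47)/(27 - 44), -40) = -(-39)/(-4 + (25 - 47)/(27 - 44)) = -(-39)/(-4 - 22/(-17)) = -(-39)/(-4 - 22*(-1/17)) = -(-39)/(-4 + 22/17) = -(-39)/(-46/17) = -(-39)*(-17)/46 = -1*663/46 = -663/46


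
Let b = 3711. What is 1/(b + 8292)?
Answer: 1/12003 ≈ 8.3313e-5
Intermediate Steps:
1/(b + 8292) = 1/(3711 + 8292) = 1/12003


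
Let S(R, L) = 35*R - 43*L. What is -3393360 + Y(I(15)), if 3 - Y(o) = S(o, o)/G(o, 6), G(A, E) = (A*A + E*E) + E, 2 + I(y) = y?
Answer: -715998223/211 ≈ -3.3934e+6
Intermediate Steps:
I(y) = -2 + y
S(R, L) = -43*L + 35*R
G(A, E) = E + A**2 + E**2 (G(A, E) = (A**2 + E**2) + E = E + A**2 + E**2)
Y(o) = 3 + 8*o/(42 + o**2) (Y(o) = 3 - (-43*o + 35*o)/(6 + o**2 + 6**2) = 3 - (-8*o)/(6 + o**2 + 36) = 3 - (-8*o)/(42 + o**2) = 3 - (-8)*o/(42 + o**2) = 3 + 8*o/(42 + o**2))
-3393360 + Y(I(15)) = -3393360 + (126 + 3*(-2 + 15)**2 + 8*(-2 + 15))/(42 + (-2 + 15)**2) = -3393360 + (126 + 3*13**2 + 8*13)/(42 + 13**2) = -3393360 + (126 + 3*169 + 104)/(42 + 169) = -3393360 + (126 + 507 + 104)/211 = -3393360 + (1/211)*737 = -3393360 + 737/211 = -715998223/211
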